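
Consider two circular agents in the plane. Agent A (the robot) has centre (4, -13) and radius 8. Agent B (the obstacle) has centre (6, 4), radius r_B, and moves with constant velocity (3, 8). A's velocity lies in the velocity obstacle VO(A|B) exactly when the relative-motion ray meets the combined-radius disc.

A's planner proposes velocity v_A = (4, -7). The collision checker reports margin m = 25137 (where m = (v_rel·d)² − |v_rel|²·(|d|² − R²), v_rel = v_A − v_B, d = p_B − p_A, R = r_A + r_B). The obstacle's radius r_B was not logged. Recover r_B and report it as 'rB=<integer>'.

m = 25137
d = (2, 17);  v_rel = (1, -15),  |v_rel|² = 226
v_rel×d = (1)·(17) − (-15)·(2) = 47
since m = R²·226 − 47²:  R² = (2209 + 25137) / 226 = 121
R = √121 = 11  ⇒  r_B = 11 − 8 = 3

rB=3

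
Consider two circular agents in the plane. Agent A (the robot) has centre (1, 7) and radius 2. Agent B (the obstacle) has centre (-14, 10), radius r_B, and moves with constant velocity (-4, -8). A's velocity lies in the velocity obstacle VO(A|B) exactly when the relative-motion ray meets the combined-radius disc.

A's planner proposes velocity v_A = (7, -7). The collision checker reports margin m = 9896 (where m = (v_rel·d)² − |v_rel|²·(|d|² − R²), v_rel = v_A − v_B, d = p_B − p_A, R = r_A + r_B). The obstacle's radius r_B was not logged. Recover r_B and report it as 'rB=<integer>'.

m = 9896
d = (-15, 3);  v_rel = (11, 1),  |v_rel|² = 122
v_rel×d = (11)·(3) − (1)·(-15) = 48
since m = R²·122 − 48²:  R² = (2304 + 9896) / 122 = 100
R = √100 = 10  ⇒  r_B = 10 − 2 = 8

rB=8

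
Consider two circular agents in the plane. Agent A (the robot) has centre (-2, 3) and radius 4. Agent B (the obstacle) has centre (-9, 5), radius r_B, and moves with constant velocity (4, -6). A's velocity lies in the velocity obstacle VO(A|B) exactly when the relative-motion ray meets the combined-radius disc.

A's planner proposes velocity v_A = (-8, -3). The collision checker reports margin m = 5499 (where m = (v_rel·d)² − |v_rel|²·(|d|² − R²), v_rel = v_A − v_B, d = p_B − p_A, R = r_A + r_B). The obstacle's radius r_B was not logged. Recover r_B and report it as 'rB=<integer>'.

m = 5499
d = (-7, 2);  v_rel = (-12, 3),  |v_rel|² = 153
v_rel×d = (-12)·(2) − (3)·(-7) = -3
since m = R²·153 − (-3)²:  R² = (9 + 5499) / 153 = 36
R = √36 = 6  ⇒  r_B = 6 − 4 = 2

rB=2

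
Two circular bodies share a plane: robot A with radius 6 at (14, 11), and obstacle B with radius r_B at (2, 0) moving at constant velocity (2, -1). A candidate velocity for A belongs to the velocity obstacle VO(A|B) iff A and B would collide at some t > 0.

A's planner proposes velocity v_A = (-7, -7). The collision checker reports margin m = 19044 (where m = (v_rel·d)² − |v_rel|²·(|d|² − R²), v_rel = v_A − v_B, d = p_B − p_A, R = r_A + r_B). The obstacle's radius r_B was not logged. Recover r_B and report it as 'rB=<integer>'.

m = 19044
d = (-12, -11);  v_rel = (-9, -6),  |v_rel|² = 117
v_rel×d = (-9)·(-11) − (-6)·(-12) = 27
since m = R²·117 − 27²:  R² = (729 + 19044) / 117 = 169
R = √169 = 13  ⇒  r_B = 13 − 6 = 7

rB=7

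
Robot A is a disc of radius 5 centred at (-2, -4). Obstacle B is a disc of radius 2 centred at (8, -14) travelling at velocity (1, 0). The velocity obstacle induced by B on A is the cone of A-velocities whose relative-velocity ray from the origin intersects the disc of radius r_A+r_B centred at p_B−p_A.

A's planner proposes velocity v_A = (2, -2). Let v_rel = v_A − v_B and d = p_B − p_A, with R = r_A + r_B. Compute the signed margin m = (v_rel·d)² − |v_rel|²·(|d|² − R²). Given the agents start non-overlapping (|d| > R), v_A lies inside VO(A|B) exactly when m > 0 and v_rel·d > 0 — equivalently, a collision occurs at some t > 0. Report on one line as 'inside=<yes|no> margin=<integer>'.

d = (10, -10),  |d|² = 200;  R = 5+2 = 7,  c = 200−7² = 151
v_rel = (1, -2),  |v_rel|² = 5;  v_rel·d = (1)·(10) + (-2)·(-10) = 30
5·t² − 60·t + 151 = 0  ⇒  m = 30² − 5·151 = 145
m = 145 > 0,  v_rel·d = 30 > 0  ⇒  inside

inside=yes margin=145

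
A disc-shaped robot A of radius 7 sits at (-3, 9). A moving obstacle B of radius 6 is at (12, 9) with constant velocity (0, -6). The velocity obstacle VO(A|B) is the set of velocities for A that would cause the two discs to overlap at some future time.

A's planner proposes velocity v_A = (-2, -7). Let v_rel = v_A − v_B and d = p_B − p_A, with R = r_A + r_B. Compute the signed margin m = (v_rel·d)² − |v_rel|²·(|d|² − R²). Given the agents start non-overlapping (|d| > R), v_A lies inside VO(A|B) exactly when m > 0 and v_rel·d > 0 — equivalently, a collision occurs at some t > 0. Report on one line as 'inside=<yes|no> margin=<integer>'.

d = (15, 0),  |d|² = 225;  R = 7+6 = 13,  c = 225−13² = 56
v_rel = (-2, -1),  |v_rel|² = 5;  v_rel·d = (-2)·(15) + (-1)·(0) = -30
5·t² + 60·t + 56 = 0  ⇒  m = (-30)² − 5·56 = 620
m = 620 > 0,  v_rel·d = -30 < 0  ⇒  outside

inside=no margin=620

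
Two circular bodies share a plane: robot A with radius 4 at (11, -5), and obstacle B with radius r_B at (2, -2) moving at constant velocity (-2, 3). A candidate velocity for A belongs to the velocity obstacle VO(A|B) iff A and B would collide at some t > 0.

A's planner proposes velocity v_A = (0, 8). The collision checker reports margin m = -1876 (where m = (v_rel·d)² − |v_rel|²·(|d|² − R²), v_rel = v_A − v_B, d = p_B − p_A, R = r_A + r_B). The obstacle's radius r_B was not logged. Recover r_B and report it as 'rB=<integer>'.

m = -1876
d = (-9, 3);  v_rel = (2, 5),  |v_rel|² = 29
v_rel×d = (2)·(3) − (5)·(-9) = 51
since m = R²·29 − 51²:  R² = (2601 + -1876) / 29 = 25
R = √25 = 5  ⇒  r_B = 5 − 4 = 1

rB=1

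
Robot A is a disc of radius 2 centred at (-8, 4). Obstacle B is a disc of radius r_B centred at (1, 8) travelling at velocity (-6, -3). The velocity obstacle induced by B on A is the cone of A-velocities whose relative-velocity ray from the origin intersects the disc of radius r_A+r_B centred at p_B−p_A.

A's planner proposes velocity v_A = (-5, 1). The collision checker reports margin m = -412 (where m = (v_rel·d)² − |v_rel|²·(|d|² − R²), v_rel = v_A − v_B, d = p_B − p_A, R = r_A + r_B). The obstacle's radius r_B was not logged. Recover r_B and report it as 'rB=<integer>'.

m = -412
d = (9, 4);  v_rel = (1, 4),  |v_rel|² = 17
v_rel×d = (1)·(4) − (4)·(9) = -32
since m = R²·17 − (-32)²:  R² = (1024 + -412) / 17 = 36
R = √36 = 6  ⇒  r_B = 6 − 2 = 4

rB=4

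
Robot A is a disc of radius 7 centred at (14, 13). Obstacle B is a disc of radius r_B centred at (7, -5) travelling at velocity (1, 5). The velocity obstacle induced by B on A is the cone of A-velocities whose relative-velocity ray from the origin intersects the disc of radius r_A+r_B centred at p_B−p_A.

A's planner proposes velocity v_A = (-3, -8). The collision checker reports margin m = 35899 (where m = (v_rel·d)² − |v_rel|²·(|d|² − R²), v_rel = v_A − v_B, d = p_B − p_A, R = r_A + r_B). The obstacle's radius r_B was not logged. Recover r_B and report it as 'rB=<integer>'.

m = 35899
d = (-7, -18);  v_rel = (-4, -13),  |v_rel|² = 185
v_rel×d = (-4)·(-18) − (-13)·(-7) = -19
since m = R²·185 − (-19)²:  R² = (361 + 35899) / 185 = 196
R = √196 = 14  ⇒  r_B = 14 − 7 = 7

rB=7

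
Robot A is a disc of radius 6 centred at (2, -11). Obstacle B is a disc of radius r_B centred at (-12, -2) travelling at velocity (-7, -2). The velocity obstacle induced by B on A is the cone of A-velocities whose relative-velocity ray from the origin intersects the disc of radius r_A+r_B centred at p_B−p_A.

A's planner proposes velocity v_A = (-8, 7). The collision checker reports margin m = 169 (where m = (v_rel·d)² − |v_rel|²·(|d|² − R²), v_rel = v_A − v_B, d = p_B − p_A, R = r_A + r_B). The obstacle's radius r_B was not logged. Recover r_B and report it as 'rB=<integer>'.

m = 169
d = (-14, 9);  v_rel = (-1, 9),  |v_rel|² = 82
v_rel×d = (-1)·(9) − (9)·(-14) = 117
since m = R²·82 − 117²:  R² = (13689 + 169) / 82 = 169
R = √169 = 13  ⇒  r_B = 13 − 6 = 7

rB=7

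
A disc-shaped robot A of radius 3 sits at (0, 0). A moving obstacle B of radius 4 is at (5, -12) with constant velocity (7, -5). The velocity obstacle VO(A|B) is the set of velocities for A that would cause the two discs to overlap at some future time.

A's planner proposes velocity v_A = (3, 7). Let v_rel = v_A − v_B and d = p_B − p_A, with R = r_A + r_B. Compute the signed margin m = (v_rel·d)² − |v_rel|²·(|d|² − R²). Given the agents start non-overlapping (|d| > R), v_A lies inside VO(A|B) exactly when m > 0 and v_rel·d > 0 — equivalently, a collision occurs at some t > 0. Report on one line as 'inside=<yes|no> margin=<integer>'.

d = (5, -12),  |d|² = 169;  R = 3+4 = 7,  c = 169−7² = 120
v_rel = (-4, 12),  |v_rel|² = 160;  v_rel·d = (-4)·(5) + (12)·(-12) = -164
160·t² + 328·t + 120 = 0  ⇒  m = (-164)² − 160·120 = 7696
m = 7696 > 0,  v_rel·d = -164 < 0  ⇒  outside

inside=no margin=7696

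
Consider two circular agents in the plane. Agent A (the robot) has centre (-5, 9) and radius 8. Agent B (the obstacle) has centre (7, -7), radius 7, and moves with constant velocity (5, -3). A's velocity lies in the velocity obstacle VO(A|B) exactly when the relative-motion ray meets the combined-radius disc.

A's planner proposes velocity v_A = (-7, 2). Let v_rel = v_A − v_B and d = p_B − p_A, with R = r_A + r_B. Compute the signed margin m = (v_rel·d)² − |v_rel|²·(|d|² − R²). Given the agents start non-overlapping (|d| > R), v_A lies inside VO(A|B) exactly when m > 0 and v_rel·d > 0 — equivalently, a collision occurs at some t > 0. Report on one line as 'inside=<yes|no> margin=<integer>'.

d = (12, -16),  |d|² = 400;  R = 8+7 = 15,  c = 400−15² = 175
v_rel = (-12, 5),  |v_rel|² = 169;  v_rel·d = (-12)·(12) + (5)·(-16) = -224
169·t² + 448·t + 175 = 0  ⇒  m = (-224)² − 169·175 = 20601
m = 20601 > 0,  v_rel·d = -224 < 0  ⇒  outside

inside=no margin=20601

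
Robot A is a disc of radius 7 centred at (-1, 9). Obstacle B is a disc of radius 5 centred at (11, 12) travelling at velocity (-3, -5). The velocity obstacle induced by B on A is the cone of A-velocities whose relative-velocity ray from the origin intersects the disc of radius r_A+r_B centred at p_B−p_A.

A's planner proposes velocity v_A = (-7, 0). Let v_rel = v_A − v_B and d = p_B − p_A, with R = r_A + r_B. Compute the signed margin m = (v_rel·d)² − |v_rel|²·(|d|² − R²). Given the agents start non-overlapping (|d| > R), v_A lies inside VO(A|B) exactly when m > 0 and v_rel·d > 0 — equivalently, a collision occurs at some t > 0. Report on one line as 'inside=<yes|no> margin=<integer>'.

d = (12, 3),  |d|² = 153;  R = 7+5 = 12,  c = 153−12² = 9
v_rel = (-4, 5),  |v_rel|² = 41;  v_rel·d = (-4)·(12) + (5)·(3) = -33
41·t² + 66·t + 9 = 0  ⇒  m = (-33)² − 41·9 = 720
m = 720 > 0,  v_rel·d = -33 < 0  ⇒  outside

inside=no margin=720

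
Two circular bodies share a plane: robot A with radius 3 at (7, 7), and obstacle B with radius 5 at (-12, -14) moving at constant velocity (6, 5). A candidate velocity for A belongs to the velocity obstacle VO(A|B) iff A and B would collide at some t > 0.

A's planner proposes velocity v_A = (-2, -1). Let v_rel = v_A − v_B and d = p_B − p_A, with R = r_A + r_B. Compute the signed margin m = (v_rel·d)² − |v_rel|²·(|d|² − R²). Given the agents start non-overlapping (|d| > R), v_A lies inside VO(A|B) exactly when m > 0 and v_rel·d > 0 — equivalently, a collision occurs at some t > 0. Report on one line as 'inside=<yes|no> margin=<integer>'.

d = (-19, -21),  |d|² = 802;  R = 3+5 = 8,  c = 802−8² = 738
v_rel = (-8, -6),  |v_rel|² = 100;  v_rel·d = (-8)·(-19) + (-6)·(-21) = 278
100·t² − 556·t + 738 = 0  ⇒  m = 278² − 100·738 = 3484
m = 3484 > 0,  v_rel·d = 278 > 0  ⇒  inside

inside=yes margin=3484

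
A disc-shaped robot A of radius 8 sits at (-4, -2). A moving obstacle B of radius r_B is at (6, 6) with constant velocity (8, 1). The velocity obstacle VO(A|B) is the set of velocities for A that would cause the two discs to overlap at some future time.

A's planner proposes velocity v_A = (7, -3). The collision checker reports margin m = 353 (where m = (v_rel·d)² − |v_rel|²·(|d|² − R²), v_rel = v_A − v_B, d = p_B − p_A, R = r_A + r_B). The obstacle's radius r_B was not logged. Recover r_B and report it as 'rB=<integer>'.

m = 353
d = (10, 8);  v_rel = (-1, -4),  |v_rel|² = 17
v_rel×d = (-1)·(8) − (-4)·(10) = 32
since m = R²·17 − 32²:  R² = (1024 + 353) / 17 = 81
R = √81 = 9  ⇒  r_B = 9 − 8 = 1

rB=1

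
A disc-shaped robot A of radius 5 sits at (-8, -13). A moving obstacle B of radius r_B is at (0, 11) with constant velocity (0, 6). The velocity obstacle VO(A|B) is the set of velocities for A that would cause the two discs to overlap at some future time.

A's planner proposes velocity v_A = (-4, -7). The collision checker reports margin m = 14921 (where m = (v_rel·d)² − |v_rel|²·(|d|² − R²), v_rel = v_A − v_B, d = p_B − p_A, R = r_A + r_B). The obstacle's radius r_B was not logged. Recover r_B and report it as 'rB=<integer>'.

m = 14921
d = (8, 24);  v_rel = (-4, -13),  |v_rel|² = 185
v_rel×d = (-4)·(24) − (-13)·(8) = 8
since m = R²·185 − 8²:  R² = (64 + 14921) / 185 = 81
R = √81 = 9  ⇒  r_B = 9 − 5 = 4

rB=4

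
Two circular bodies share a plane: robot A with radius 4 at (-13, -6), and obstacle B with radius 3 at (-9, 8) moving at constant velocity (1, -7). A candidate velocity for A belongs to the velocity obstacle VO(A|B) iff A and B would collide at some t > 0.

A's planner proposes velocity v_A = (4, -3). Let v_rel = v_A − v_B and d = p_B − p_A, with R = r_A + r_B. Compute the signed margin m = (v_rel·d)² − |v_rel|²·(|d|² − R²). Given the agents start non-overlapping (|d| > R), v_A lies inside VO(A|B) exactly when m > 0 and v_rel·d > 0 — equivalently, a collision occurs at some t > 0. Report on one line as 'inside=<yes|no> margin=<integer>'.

d = (4, 14),  |d|² = 212;  R = 4+3 = 7,  c = 212−7² = 163
v_rel = (3, 4),  |v_rel|² = 25;  v_rel·d = (3)·(4) + (4)·(14) = 68
25·t² − 136·t + 163 = 0  ⇒  m = 68² − 25·163 = 549
m = 549 > 0,  v_rel·d = 68 > 0  ⇒  inside

inside=yes margin=549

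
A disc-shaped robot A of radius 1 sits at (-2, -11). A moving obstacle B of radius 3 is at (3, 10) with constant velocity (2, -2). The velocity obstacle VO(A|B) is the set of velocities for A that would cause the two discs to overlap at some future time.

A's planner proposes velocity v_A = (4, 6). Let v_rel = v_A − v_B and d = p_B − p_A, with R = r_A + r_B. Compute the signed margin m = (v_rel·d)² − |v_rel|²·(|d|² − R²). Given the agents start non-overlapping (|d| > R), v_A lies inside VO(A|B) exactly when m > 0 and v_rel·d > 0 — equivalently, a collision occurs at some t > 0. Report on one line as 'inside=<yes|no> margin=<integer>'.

d = (5, 21),  |d|² = 466;  R = 1+3 = 4,  c = 466−4² = 450
v_rel = (2, 8),  |v_rel|² = 68;  v_rel·d = (2)·(5) + (8)·(21) = 178
68·t² − 356·t + 450 = 0  ⇒  m = 178² − 68·450 = 1084
m = 1084 > 0,  v_rel·d = 178 > 0  ⇒  inside

inside=yes margin=1084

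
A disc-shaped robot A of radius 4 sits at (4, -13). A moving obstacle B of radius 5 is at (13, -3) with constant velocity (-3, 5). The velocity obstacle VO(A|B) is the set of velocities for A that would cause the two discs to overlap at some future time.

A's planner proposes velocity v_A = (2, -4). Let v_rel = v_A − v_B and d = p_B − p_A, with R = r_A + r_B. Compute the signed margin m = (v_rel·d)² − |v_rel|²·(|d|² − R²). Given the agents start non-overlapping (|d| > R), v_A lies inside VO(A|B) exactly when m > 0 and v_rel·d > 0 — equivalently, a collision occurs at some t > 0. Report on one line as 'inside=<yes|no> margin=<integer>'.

d = (9, 10),  |d|² = 181;  R = 4+5 = 9,  c = 181−9² = 100
v_rel = (5, -9),  |v_rel|² = 106;  v_rel·d = (5)·(9) + (-9)·(10) = -45
106·t² + 90·t + 100 = 0  ⇒  m = (-45)² − 106·100 = -8575
m = -8575 < 0,  v_rel·d = -45 < 0  ⇒  outside

inside=no margin=-8575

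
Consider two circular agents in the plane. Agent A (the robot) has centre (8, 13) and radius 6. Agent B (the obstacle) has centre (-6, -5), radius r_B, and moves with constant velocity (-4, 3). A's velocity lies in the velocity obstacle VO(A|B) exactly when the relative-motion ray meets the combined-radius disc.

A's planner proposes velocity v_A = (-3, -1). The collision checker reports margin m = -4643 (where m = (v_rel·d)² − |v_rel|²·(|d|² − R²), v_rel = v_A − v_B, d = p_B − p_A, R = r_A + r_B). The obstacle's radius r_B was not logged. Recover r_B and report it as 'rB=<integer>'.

m = -4643
d = (-14, -18);  v_rel = (1, -4),  |v_rel|² = 17
v_rel×d = (1)·(-18) − (-4)·(-14) = -74
since m = R²·17 − (-74)²:  R² = (5476 + -4643) / 17 = 49
R = √49 = 7  ⇒  r_B = 7 − 6 = 1

rB=1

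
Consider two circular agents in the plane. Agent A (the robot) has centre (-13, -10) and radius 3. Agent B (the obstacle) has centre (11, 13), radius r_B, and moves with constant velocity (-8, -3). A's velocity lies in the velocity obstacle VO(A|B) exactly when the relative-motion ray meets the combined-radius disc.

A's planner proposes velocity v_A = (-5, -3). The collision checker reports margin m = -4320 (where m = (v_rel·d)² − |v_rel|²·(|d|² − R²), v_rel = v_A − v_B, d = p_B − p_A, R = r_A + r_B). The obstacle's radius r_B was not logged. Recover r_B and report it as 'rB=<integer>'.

m = -4320
d = (24, 23);  v_rel = (3, 0),  |v_rel|² = 9
v_rel×d = (3)·(23) − (0)·(24) = 69
since m = R²·9 − 69²:  R² = (4761 + -4320) / 9 = 49
R = √49 = 7  ⇒  r_B = 7 − 3 = 4

rB=4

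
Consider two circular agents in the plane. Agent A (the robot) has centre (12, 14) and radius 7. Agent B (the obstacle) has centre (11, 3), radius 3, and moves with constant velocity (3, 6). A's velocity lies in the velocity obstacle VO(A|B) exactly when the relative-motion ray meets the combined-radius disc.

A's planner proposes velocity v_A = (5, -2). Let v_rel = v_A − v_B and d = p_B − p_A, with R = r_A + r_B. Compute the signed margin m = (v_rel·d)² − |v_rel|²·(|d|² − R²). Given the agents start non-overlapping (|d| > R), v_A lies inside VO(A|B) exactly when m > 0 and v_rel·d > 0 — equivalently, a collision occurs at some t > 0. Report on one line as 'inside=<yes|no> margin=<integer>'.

d = (-1, -11),  |d|² = 122;  R = 7+3 = 10,  c = 122−10² = 22
v_rel = (2, -8),  |v_rel|² = 68;  v_rel·d = (2)·(-1) + (-8)·(-11) = 86
68·t² − 172·t + 22 = 0  ⇒  m = 86² − 68·22 = 5900
m = 5900 > 0,  v_rel·d = 86 > 0  ⇒  inside

inside=yes margin=5900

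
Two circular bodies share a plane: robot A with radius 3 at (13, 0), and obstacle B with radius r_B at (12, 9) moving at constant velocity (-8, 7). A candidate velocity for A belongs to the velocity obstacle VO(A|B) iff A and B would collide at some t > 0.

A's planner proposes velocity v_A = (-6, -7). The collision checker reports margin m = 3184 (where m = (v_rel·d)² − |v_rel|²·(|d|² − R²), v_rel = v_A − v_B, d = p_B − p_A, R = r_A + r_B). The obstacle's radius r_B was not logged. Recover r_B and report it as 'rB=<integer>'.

m = 3184
d = (-1, 9);  v_rel = (2, -14),  |v_rel|² = 200
v_rel×d = (2)·(9) − (-14)·(-1) = 4
since m = R²·200 − 4²:  R² = (16 + 3184) / 200 = 16
R = √16 = 4  ⇒  r_B = 4 − 3 = 1

rB=1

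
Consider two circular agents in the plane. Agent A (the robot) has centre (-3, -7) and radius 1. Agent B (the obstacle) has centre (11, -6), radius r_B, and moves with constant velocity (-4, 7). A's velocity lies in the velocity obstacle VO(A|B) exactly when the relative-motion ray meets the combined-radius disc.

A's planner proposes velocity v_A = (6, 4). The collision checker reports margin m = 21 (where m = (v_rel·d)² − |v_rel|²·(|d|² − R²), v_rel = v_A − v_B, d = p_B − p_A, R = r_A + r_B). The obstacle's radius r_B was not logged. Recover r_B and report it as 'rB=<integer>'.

m = 21
d = (14, 1);  v_rel = (10, -3),  |v_rel|² = 109
v_rel×d = (10)·(1) − (-3)·(14) = 52
since m = R²·109 − 52²:  R² = (2704 + 21) / 109 = 25
R = √25 = 5  ⇒  r_B = 5 − 1 = 4

rB=4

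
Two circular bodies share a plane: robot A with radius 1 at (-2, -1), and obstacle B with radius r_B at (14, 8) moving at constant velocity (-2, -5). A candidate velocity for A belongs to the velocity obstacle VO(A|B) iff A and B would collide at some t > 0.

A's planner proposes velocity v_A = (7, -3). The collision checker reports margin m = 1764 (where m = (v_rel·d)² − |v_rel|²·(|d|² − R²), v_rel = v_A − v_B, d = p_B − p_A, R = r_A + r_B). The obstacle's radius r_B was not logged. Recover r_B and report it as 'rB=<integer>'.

m = 1764
d = (16, 9);  v_rel = (9, 2),  |v_rel|² = 85
v_rel×d = (9)·(9) − (2)·(16) = 49
since m = R²·85 − 49²:  R² = (2401 + 1764) / 85 = 49
R = √49 = 7  ⇒  r_B = 7 − 1 = 6

rB=6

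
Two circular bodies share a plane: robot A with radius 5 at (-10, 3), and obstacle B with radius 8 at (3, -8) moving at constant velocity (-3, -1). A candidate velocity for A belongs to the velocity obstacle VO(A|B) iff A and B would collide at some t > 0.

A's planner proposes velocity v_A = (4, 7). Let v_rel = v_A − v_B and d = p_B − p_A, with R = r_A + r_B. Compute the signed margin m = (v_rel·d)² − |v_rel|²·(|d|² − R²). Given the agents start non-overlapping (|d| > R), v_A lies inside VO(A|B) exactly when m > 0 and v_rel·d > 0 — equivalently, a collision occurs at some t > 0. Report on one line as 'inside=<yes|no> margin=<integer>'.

d = (13, -11),  |d|² = 290;  R = 5+8 = 13,  c = 290−13² = 121
v_rel = (7, 8),  |v_rel|² = 113;  v_rel·d = (7)·(13) + (8)·(-11) = 3
113·t² − 6·t + 121 = 0  ⇒  m = 3² − 113·121 = -13664
m = -13664 < 0,  v_rel·d = 3 > 0  ⇒  outside

inside=no margin=-13664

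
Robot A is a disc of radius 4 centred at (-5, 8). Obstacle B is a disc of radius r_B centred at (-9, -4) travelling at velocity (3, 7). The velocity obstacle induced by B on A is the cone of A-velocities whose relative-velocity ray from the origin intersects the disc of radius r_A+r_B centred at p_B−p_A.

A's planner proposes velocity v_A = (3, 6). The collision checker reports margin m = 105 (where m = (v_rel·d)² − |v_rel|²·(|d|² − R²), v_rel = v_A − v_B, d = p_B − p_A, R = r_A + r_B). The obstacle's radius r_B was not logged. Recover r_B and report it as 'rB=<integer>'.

m = 105
d = (-4, -12);  v_rel = (0, -1),  |v_rel|² = 1
v_rel×d = (0)·(-12) − (-1)·(-4) = -4
since m = R²·1 − (-4)²:  R² = (16 + 105) / 1 = 121
R = √121 = 11  ⇒  r_B = 11 − 4 = 7

rB=7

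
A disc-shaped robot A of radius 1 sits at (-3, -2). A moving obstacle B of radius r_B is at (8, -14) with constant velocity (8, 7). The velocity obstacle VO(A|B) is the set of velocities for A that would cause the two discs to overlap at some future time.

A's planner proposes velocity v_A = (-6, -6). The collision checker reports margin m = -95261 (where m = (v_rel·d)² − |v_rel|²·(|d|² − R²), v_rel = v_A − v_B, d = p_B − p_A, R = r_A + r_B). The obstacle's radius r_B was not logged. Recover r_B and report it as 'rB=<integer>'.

m = -95261
d = (11, -12);  v_rel = (-14, -13),  |v_rel|² = 365
v_rel×d = (-14)·(-12) − (-13)·(11) = 311
since m = R²·365 − 311²:  R² = (96721 + -95261) / 365 = 4
R = √4 = 2  ⇒  r_B = 2 − 1 = 1

rB=1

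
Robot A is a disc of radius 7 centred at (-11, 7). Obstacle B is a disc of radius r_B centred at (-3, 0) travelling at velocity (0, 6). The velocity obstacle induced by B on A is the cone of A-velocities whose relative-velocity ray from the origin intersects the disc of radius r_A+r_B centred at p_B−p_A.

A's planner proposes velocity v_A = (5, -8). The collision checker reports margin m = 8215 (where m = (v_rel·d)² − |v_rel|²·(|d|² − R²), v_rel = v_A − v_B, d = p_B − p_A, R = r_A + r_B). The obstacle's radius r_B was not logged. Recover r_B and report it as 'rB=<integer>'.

m = 8215
d = (8, -7);  v_rel = (5, -14),  |v_rel|² = 221
v_rel×d = (5)·(-7) − (-14)·(8) = 77
since m = R²·221 − 77²:  R² = (5929 + 8215) / 221 = 64
R = √64 = 8  ⇒  r_B = 8 − 7 = 1

rB=1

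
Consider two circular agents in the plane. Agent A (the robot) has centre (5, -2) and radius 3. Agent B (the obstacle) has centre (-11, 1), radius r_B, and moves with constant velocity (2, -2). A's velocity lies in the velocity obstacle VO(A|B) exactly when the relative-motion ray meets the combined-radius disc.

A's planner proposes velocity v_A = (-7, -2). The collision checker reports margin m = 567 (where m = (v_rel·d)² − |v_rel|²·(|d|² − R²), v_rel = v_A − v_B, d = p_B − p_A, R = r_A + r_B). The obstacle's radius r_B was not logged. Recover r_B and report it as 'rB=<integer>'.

m = 567
d = (-16, 3);  v_rel = (-9, 0),  |v_rel|² = 81
v_rel×d = (-9)·(3) − (0)·(-16) = -27
since m = R²·81 − (-27)²:  R² = (729 + 567) / 81 = 16
R = √16 = 4  ⇒  r_B = 4 − 3 = 1

rB=1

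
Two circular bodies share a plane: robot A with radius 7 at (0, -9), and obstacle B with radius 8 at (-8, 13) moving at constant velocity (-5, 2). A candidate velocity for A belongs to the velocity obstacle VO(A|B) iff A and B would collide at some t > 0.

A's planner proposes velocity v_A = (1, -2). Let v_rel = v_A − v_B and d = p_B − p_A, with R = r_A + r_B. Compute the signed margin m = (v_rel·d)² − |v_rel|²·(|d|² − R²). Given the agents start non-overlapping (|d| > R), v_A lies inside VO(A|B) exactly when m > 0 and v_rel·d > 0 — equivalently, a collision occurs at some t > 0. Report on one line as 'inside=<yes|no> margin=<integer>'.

d = (-8, 22),  |d|² = 548;  R = 7+8 = 15,  c = 548−15² = 323
v_rel = (6, -4),  |v_rel|² = 52;  v_rel·d = (6)·(-8) + (-4)·(22) = -136
52·t² + 272·t + 323 = 0  ⇒  m = (-136)² − 52·323 = 1700
m = 1700 > 0,  v_rel·d = -136 < 0  ⇒  outside

inside=no margin=1700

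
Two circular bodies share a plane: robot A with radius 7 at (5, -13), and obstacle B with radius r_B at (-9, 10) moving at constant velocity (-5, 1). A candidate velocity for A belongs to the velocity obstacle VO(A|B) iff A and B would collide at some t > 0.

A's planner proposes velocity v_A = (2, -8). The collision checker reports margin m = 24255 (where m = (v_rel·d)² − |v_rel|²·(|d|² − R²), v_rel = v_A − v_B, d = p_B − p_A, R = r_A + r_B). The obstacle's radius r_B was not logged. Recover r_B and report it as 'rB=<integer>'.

m = 24255
d = (-14, 23);  v_rel = (7, -9),  |v_rel|² = 130
v_rel×d = (7)·(23) − (-9)·(-14) = 35
since m = R²·130 − 35²:  R² = (1225 + 24255) / 130 = 196
R = √196 = 14  ⇒  r_B = 14 − 7 = 7

rB=7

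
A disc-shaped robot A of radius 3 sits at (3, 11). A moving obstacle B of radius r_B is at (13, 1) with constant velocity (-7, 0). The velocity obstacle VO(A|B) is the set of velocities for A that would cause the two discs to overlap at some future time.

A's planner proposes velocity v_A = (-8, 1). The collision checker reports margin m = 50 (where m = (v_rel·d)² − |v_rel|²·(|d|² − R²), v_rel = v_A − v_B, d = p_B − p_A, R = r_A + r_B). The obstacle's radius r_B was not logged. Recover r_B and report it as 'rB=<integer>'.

m = 50
d = (10, -10);  v_rel = (-1, 1),  |v_rel|² = 2
v_rel×d = (-1)·(-10) − (1)·(10) = 0
since m = R²·2 − 0²:  R² = (0 + 50) / 2 = 25
R = √25 = 5  ⇒  r_B = 5 − 3 = 2

rB=2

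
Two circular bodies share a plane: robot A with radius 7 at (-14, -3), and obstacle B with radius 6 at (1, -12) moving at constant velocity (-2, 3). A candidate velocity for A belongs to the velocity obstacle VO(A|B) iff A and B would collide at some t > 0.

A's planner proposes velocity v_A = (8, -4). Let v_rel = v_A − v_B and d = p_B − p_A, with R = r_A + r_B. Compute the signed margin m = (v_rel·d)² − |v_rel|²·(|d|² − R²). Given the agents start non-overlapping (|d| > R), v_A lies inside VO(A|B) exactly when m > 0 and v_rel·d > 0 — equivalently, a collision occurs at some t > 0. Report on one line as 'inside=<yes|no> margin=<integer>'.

d = (15, -9),  |d|² = 306;  R = 7+6 = 13,  c = 306−13² = 137
v_rel = (10, -7),  |v_rel|² = 149;  v_rel·d = (10)·(15) + (-7)·(-9) = 213
149·t² − 426·t + 137 = 0  ⇒  m = 213² − 149·137 = 24956
m = 24956 > 0,  v_rel·d = 213 > 0  ⇒  inside

inside=yes margin=24956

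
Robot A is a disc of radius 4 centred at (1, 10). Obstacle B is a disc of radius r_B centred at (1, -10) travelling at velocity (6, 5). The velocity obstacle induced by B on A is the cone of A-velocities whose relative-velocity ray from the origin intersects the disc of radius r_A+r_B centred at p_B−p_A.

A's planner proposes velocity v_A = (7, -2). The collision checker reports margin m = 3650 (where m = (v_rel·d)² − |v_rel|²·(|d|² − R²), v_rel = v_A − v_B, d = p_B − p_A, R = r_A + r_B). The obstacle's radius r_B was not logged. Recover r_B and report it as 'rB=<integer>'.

m = 3650
d = (0, -20);  v_rel = (1, -7),  |v_rel|² = 50
v_rel×d = (1)·(-20) − (-7)·(0) = -20
since m = R²·50 − (-20)²:  R² = (400 + 3650) / 50 = 81
R = √81 = 9  ⇒  r_B = 9 − 4 = 5

rB=5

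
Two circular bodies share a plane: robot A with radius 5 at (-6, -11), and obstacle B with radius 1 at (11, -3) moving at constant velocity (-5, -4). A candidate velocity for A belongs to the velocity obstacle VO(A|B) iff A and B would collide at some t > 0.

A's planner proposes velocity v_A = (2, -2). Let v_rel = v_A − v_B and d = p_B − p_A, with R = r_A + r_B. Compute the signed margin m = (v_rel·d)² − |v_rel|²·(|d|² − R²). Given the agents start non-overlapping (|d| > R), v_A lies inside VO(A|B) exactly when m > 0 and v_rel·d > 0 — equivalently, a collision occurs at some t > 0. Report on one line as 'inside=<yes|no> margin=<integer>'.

d = (17, 8),  |d|² = 353;  R = 5+1 = 6,  c = 353−6² = 317
v_rel = (7, 2),  |v_rel|² = 53;  v_rel·d = (7)·(17) + (2)·(8) = 135
53·t² − 270·t + 317 = 0  ⇒  m = 135² − 53·317 = 1424
m = 1424 > 0,  v_rel·d = 135 > 0  ⇒  inside

inside=yes margin=1424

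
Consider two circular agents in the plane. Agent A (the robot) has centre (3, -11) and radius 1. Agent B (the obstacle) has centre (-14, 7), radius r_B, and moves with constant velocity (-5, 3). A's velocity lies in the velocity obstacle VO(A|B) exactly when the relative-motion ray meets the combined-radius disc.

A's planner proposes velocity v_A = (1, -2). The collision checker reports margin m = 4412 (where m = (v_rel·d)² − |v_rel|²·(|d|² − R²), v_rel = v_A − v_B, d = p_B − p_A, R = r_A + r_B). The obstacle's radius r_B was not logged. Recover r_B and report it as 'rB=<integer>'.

m = 4412
d = (-17, 18);  v_rel = (6, -5),  |v_rel|² = 61
v_rel×d = (6)·(18) − (-5)·(-17) = 23
since m = R²·61 − 23²:  R² = (529 + 4412) / 61 = 81
R = √81 = 9  ⇒  r_B = 9 − 1 = 8

rB=8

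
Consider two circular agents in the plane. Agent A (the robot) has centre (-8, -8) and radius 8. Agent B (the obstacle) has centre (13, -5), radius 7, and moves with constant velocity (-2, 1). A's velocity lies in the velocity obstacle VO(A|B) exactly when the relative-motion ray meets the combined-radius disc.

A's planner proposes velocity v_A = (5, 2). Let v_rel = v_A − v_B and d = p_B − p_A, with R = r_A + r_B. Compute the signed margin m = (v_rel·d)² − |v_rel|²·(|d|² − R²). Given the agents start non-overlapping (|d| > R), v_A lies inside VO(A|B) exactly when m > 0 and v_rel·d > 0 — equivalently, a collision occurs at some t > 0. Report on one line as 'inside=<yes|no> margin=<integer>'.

d = (21, 3),  |d|² = 450;  R = 8+7 = 15,  c = 450−15² = 225
v_rel = (7, 1),  |v_rel|² = 50;  v_rel·d = (7)·(21) + (1)·(3) = 150
50·t² − 300·t + 225 = 0  ⇒  m = 150² − 50·225 = 11250
m = 11250 > 0,  v_rel·d = 150 > 0  ⇒  inside

inside=yes margin=11250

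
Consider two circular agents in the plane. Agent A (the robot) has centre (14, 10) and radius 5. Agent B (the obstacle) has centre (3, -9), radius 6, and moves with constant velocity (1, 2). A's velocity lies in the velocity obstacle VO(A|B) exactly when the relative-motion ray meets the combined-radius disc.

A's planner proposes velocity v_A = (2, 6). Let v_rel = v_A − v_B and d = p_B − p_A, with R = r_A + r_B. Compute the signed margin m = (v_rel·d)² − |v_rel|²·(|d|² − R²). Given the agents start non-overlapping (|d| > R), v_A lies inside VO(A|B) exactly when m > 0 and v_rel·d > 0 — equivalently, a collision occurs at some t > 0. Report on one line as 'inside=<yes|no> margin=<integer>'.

d = (-11, -19),  |d|² = 482;  R = 5+6 = 11,  c = 482−11² = 361
v_rel = (1, 4),  |v_rel|² = 17;  v_rel·d = (1)·(-11) + (4)·(-19) = -87
17·t² + 174·t + 361 = 0  ⇒  m = (-87)² − 17·361 = 1432
m = 1432 > 0,  v_rel·d = -87 < 0  ⇒  outside

inside=no margin=1432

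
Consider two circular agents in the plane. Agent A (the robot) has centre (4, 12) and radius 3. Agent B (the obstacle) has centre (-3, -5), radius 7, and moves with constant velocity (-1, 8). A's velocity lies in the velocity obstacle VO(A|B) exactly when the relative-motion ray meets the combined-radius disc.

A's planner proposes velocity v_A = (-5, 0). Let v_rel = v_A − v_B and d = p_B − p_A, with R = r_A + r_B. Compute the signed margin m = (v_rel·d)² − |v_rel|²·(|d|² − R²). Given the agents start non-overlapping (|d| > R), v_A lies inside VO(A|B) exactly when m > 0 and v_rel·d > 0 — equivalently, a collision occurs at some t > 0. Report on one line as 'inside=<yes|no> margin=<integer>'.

d = (-7, -17),  |d|² = 338;  R = 3+7 = 10,  c = 338−10² = 238
v_rel = (-4, -8),  |v_rel|² = 80;  v_rel·d = (-4)·(-7) + (-8)·(-17) = 164
80·t² − 328·t + 238 = 0  ⇒  m = 164² − 80·238 = 7856
m = 7856 > 0,  v_rel·d = 164 > 0  ⇒  inside

inside=yes margin=7856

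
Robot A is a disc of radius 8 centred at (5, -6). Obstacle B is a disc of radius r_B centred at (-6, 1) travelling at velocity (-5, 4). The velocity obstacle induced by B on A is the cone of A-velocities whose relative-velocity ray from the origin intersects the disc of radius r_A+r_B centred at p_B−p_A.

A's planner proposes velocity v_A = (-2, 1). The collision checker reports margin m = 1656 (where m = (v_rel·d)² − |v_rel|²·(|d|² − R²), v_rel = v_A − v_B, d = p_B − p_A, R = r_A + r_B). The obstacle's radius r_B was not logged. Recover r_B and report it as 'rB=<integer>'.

m = 1656
d = (-11, 7);  v_rel = (3, -3),  |v_rel|² = 18
v_rel×d = (3)·(7) − (-3)·(-11) = -12
since m = R²·18 − (-12)²:  R² = (144 + 1656) / 18 = 100
R = √100 = 10  ⇒  r_B = 10 − 8 = 2

rB=2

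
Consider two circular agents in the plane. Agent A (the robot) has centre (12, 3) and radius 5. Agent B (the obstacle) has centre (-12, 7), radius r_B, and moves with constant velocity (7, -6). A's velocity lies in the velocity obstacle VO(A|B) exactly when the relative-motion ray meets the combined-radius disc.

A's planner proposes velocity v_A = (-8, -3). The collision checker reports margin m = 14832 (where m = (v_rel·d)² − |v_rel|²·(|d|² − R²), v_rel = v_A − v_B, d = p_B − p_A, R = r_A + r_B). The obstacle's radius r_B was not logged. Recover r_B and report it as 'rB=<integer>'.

m = 14832
d = (-24, 4);  v_rel = (-15, 3),  |v_rel|² = 234
v_rel×d = (-15)·(4) − (3)·(-24) = 12
since m = R²·234 − 12²:  R² = (144 + 14832) / 234 = 64
R = √64 = 8  ⇒  r_B = 8 − 5 = 3

rB=3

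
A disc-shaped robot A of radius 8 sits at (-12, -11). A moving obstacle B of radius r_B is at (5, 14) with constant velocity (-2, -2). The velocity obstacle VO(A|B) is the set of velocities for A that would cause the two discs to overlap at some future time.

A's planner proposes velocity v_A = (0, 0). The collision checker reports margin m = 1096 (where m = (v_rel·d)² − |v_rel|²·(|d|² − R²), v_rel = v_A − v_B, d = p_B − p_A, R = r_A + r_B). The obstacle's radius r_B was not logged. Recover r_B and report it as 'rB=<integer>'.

m = 1096
d = (17, 25);  v_rel = (2, 2),  |v_rel|² = 8
v_rel×d = (2)·(25) − (2)·(17) = 16
since m = R²·8 − 16²:  R² = (256 + 1096) / 8 = 169
R = √169 = 13  ⇒  r_B = 13 − 8 = 5

rB=5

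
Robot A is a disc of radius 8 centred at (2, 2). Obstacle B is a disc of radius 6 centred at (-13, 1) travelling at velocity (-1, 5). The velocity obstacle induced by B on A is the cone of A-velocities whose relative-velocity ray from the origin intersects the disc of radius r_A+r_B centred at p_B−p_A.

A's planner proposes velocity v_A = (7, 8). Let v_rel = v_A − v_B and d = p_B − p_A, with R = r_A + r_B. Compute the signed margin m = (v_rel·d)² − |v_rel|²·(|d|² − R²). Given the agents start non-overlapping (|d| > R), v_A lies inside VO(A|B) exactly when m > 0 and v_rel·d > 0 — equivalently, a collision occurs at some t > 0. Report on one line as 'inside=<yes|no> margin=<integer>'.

d = (-15, -1),  |d|² = 226;  R = 8+6 = 14,  c = 226−14² = 30
v_rel = (8, 3),  |v_rel|² = 73;  v_rel·d = (8)·(-15) + (3)·(-1) = -123
73·t² + 246·t + 30 = 0  ⇒  m = (-123)² − 73·30 = 12939
m = 12939 > 0,  v_rel·d = -123 < 0  ⇒  outside

inside=no margin=12939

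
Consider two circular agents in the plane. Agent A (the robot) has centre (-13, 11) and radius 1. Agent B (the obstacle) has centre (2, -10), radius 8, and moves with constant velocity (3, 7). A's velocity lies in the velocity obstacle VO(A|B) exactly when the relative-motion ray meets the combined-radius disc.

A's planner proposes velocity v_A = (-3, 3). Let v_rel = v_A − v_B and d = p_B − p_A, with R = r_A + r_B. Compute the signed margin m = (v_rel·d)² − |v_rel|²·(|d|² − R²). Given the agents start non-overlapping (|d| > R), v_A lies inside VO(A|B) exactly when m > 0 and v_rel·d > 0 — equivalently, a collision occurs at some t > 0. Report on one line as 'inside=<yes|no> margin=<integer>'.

d = (15, -21),  |d|² = 666;  R = 1+8 = 9,  c = 666−9² = 585
v_rel = (-6, -4),  |v_rel|² = 52;  v_rel·d = (-6)·(15) + (-4)·(-21) = -6
52·t² + 12·t + 585 = 0  ⇒  m = (-6)² − 52·585 = -30384
m = -30384 < 0,  v_rel·d = -6 < 0  ⇒  outside

inside=no margin=-30384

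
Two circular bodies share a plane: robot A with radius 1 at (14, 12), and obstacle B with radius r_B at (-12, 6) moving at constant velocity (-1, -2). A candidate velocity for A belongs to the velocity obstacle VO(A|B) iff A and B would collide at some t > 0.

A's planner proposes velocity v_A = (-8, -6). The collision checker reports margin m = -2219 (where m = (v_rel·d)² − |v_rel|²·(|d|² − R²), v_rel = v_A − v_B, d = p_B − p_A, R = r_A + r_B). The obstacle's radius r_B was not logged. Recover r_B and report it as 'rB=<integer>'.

m = -2219
d = (-26, -6);  v_rel = (-7, -4),  |v_rel|² = 65
v_rel×d = (-7)·(-6) − (-4)·(-26) = -62
since m = R²·65 − (-62)²:  R² = (3844 + -2219) / 65 = 25
R = √25 = 5  ⇒  r_B = 5 − 1 = 4

rB=4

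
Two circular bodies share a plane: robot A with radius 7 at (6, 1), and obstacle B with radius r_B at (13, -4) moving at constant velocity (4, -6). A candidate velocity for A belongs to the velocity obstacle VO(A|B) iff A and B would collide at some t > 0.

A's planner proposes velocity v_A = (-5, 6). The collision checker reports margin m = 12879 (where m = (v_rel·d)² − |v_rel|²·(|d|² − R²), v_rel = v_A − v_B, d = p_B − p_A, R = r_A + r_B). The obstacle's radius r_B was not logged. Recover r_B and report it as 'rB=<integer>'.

m = 12879
d = (7, -5);  v_rel = (-9, 12),  |v_rel|² = 225
v_rel×d = (-9)·(-5) − (12)·(7) = -39
since m = R²·225 − (-39)²:  R² = (1521 + 12879) / 225 = 64
R = √64 = 8  ⇒  r_B = 8 − 7 = 1

rB=1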